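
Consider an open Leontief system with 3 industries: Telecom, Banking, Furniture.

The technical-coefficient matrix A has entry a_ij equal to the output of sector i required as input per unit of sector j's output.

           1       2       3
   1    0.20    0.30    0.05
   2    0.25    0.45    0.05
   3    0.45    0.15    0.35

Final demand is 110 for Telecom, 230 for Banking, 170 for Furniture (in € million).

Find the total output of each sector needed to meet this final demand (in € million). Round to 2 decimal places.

x_1 = 439.00, x_2 = 683.47, x_3 = 723.19

I − A =
  [   0.80    -0.30    -0.05]
  [  -0.25     0.55    -0.05]
  [  -0.45    -0.15     0.65]
Cofactors of I−A, C_ij = (−1)^(i+j)·(minor ij) (rows/columns in the sector order above):
  C_11 = (0.55)(0.65) − (-0.05)(-0.15) = 0.3500
  C_12 = −[(-0.25)(0.65) − (-0.05)(-0.45)] = 0.1850
  C_13 = (-0.25)(-0.15) − (0.55)(-0.45) = 0.2850
  C_21 = −[(-0.30)(0.65) − (-0.05)(-0.15)] = 0.2025
  C_22 = (0.80)(0.65) − (-0.05)(-0.45) = 0.4975
  C_23 = −[(0.80)(-0.15) − (-0.30)(-0.45)] = 0.2550
  C_31 = (-0.30)(-0.05) − (-0.05)(0.55) = 0.0425
  C_32 = −[(0.80)(-0.05) − (-0.05)(-0.25)] = 0.0525
  C_33 = (0.80)(0.55) − (-0.30)(-0.25) = 0.3650
det(I−A) = Σ_j (I−A)_1j·C_1j = (0.80)(0.3500) + (-0.30)(0.1850) + (-0.05)(0.2850) = 0.21025
adj(I−A) = Cᵀ =
  [ 0.3500   0.2025   0.0425]
  [ 0.1850   0.4975   0.0525]
  [ 0.2850   0.2550   0.3650]
(I − A)⁻¹ = adj(I−A) / det(I−A) ≈
  [   1.6647     0.9631     0.2021]
  [   0.8799     2.3662     0.2497]
  [   1.3555     1.2128     1.7360]
x = (I − A)⁻¹ d = adj(I−A)·d / det(I−A), with det(I−A) = 0.21025:
  x_1 = (0.3500·110 + 0.2025·230 + 0.0425·170) / 0.21025 = 92.30 / 0.21025 ≈ 439.00
  x_2 = (0.1850·110 + 0.4975·230 + 0.0525·170) / 0.21025 = 143.70 / 0.21025 ≈ 683.47
  x_3 = (0.2850·110 + 0.2550·230 + 0.3650·170) / 0.21025 = 152.05 / 0.21025 ≈ 723.19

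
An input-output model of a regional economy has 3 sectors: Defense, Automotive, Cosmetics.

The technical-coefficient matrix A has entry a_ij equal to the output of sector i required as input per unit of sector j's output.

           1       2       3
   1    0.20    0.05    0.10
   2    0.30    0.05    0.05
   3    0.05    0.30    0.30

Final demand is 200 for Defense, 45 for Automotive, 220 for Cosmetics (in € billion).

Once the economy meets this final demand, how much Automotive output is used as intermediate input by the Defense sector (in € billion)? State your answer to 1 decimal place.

z_21 = 93.4

I − A =
  [   0.80    -0.05    -0.10]
  [  -0.30     0.95    -0.05]
  [  -0.05    -0.30     0.70]
Cofactors of I−A, C_ij = (−1)^(i+j)·(minor ij) (rows/columns in the sector order above):
  C_11 = (0.95)(0.70) − (-0.05)(-0.30) = 0.6500
  C_12 = −[(-0.30)(0.70) − (-0.05)(-0.05)] = 0.2125
  C_13 = (-0.30)(-0.30) − (0.95)(-0.05) = 0.1375
  C_21 = −[(-0.05)(0.70) − (-0.10)(-0.30)] = 0.0650
  C_22 = (0.80)(0.70) − (-0.10)(-0.05) = 0.5550
  C_23 = −[(0.80)(-0.30) − (-0.05)(-0.05)] = 0.2425
  C_31 = (-0.05)(-0.05) − (-0.10)(0.95) = 0.0975
  C_32 = −[(0.80)(-0.05) − (-0.10)(-0.30)] = 0.0700
  C_33 = (0.80)(0.95) − (-0.05)(-0.30) = 0.7450
det(I−A) = Σ_j (I−A)_1j·C_1j = (0.80)(0.6500) + (-0.05)(0.2125) + (-0.10)(0.1375) = 0.495625
adj(I−A) = Cᵀ =
  [ 0.6500   0.0650   0.0975]
  [ 0.2125   0.5550   0.0700]
  [ 0.1375   0.2425   0.7450]
(I − A)⁻¹ = adj(I−A) / det(I−A) ≈
  [   1.3115     0.1311     0.1967]
  [   0.4288     1.1198     0.1412]
  [   0.2774     0.4893     1.5032]
First solve x = (I − A)⁻¹ d = adj(I−A)·d / det(I−A); in particular x_1 = (0.6500·200 + 0.0650·45 + 0.0975·220) / 0.495625 = 154.375 / 0.495625 ≈ 311.475.
Intermediate flow from 2 to 1: z_21 = a_21 · x_1 = 0.30 × 154.375 / 0.495625 = 46.3125 / 0.495625 ≈ 93.4.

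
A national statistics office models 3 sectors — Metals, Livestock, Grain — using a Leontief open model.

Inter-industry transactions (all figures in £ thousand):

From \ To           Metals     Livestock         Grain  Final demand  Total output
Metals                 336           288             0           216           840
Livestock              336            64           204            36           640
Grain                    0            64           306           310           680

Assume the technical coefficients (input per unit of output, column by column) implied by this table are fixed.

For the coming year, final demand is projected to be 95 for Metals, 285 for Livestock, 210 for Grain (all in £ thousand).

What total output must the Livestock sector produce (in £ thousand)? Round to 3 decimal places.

x_2 = 848.611

Technical coefficients a_ij = z_ij / X_j:
  a_11 = 336/840 = 0.40, a_21 = 336/840 = 0.40, a_31 = 0/840 = 0.00
  a_12 = 288/640 = 0.45, a_22 = 64/640 = 0.10, a_32 = 64/640 = 0.10
  a_13 = 0/680 = 0.00, a_23 = 204/680 = 0.30, a_33 = 306/680 = 0.45
I − A =
  [   0.60    -0.45     0.00]
  [  -0.40     0.90    -0.30]
  [   0.00    -0.10     0.55]
Cofactors of I−A, C_ij = (−1)^(i+j)·(minor ij) (rows/columns in the sector order above):
  C_11 = (0.90)(0.55) − (-0.30)(-0.10) = 0.4650
  C_12 = −[(-0.40)(0.55) − (-0.30)(0.00)] = 0.2200
  C_13 = (-0.40)(-0.10) − (0.90)(0.00) = 0.0400
  C_21 = −[(-0.45)(0.55) − (0.00)(-0.10)] = 0.2475
  C_22 = (0.60)(0.55) − (0.00)(0.00) = 0.3300
  C_23 = −[(0.60)(-0.10) − (-0.45)(0.00)] = 0.0600
  C_31 = (-0.45)(-0.30) − (0.00)(0.90) = 0.1350
  C_32 = −[(0.60)(-0.30) − (0.00)(-0.40)] = 0.1800
  C_33 = (0.60)(0.90) − (-0.45)(-0.40) = 0.3600
det(I−A) = Σ_j (I−A)_1j·C_1j = (0.60)(0.4650) + (-0.45)(0.2200) + (0.00)(0.0400) = 0.1800
adj(I−A) = Cᵀ =
  [ 0.4650   0.2475   0.1350]
  [ 0.2200   0.3300   0.1800]
  [ 0.0400   0.0600   0.3600]
(I − A)⁻¹ = adj(I−A) / det(I−A) ≈
  [   2.5833     1.3750     0.7500]
  [   1.2222     1.8333     1.0000]
  [   0.2222     0.3333     2.0000]
x = (I − A)⁻¹ d = adj(I−A)·d / det(I−A), with det(I−A) = 0.1800:
  x_1 = (0.4650·95 + 0.2475·285 + 0.1350·210) / 0.1800 = 143.0625 / 0.1800 ≈ 794.792
  x_2 = (0.2200·95 + 0.3300·285 + 0.1800·210) / 0.1800 = 152.75 / 0.1800 ≈ 848.611
  x_3 = (0.0400·95 + 0.0600·285 + 0.3600·210) / 0.1800 = 96.50 / 0.1800 ≈ 536.111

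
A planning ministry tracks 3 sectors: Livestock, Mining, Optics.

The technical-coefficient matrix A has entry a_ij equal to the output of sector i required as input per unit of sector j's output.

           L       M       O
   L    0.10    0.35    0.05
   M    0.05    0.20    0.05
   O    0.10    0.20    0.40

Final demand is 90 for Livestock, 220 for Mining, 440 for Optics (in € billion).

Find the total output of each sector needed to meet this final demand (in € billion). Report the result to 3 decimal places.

I − A =
  [   0.90    -0.35    -0.05]
  [  -0.05     0.80    -0.05]
  [  -0.10    -0.20     0.60]
Cofactors of I−A, C_ij = (−1)^(i+j)·(minor ij) (rows/columns in the sector order above):
  C_11 = (0.80)(0.60) − (-0.05)(-0.20) = 0.4700
  C_12 = −[(-0.05)(0.60) − (-0.05)(-0.10)] = 0.0350
  C_13 = (-0.05)(-0.20) − (0.80)(-0.10) = 0.0900
  C_21 = −[(-0.35)(0.60) − (-0.05)(-0.20)] = 0.2200
  C_22 = (0.90)(0.60) − (-0.05)(-0.10) = 0.5350
  C_23 = −[(0.90)(-0.20) − (-0.35)(-0.10)] = 0.2150
  C_31 = (-0.35)(-0.05) − (-0.05)(0.80) = 0.0575
  C_32 = −[(0.90)(-0.05) − (-0.05)(-0.05)] = 0.0475
  C_33 = (0.90)(0.80) − (-0.35)(-0.05) = 0.7025
det(I−A) = Σ_j (I−A)_1j·C_1j = (0.90)(0.4700) + (-0.35)(0.0350) + (-0.05)(0.0900) = 0.40625
adj(I−A) = Cᵀ =
  [ 0.4700   0.2200   0.0575]
  [ 0.0350   0.5350   0.0475]
  [ 0.0900   0.2150   0.7025]
(I − A)⁻¹ = adj(I−A) / det(I−A) ≈
  [   1.1569     0.5415     0.1415]
  [   0.0862     1.3169     0.1169]
  [   0.2215     0.5292     1.7292]
x = (I − A)⁻¹ d = adj(I−A)·d / det(I−A), with det(I−A) = 0.40625:
  x_L = (0.4700·90 + 0.2200·220 + 0.0575·440) / 0.40625 = 116.00 / 0.40625 ≈ 285.538
  x_M = (0.0350·90 + 0.5350·220 + 0.0475·440) / 0.40625 = 141.75 / 0.40625 ≈ 348.923
  x_O = (0.0900·90 + 0.2150·220 + 0.7025·440) / 0.40625 = 364.50 / 0.40625 ≈ 897.231

x_L = 285.538, x_M = 348.923, x_O = 897.231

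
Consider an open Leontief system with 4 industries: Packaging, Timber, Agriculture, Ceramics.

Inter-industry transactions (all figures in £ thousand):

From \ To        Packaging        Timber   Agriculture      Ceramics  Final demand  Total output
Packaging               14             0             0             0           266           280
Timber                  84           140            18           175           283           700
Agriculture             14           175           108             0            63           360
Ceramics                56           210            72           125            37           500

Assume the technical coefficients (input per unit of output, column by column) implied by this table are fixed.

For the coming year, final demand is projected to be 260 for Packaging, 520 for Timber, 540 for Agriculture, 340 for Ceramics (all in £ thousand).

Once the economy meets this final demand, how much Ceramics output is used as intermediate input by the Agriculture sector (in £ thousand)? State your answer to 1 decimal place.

z_43 = 263.8

Technical coefficients a_ij = z_ij / X_j:
  a_11 = 14/280 = 0.05, a_21 = 84/280 = 0.30, a_31 = 14/280 = 0.05, a_41 = 56/280 = 0.20
  a_12 = 0/700 = 0.00, a_22 = 140/700 = 0.20, a_32 = 175/700 = 0.25, a_42 = 210/700 = 0.30
  a_13 = 0/360 = 0.00, a_23 = 18/360 = 0.05, a_33 = 108/360 = 0.30, a_43 = 72/360 = 0.20
  a_14 = 0/500 = 0.00, a_24 = 175/500 = 0.35, a_34 = 0/500 = 0.00, a_44 = 125/500 = 0.25
I − A =
  [   0.95     0.00     0.00     0.00]
  [  -0.30     0.80    -0.05    -0.35]
  [  -0.05    -0.25     0.70     0.00]
  [  -0.20    -0.30    -0.20     0.75]
Compute the cofactors C_ij = (−1)^(i+j)·(3×3 minor ij) of I−A; the adjugate is their transpose:
adj(I−A) = Cᵀ =
  [ 0.319625   0.000000   0.000000   0.000000]
  [ 0.211875   0.498750   0.102125   0.232750]
  [ 0.098500   0.178125   0.470250   0.083125]
  [ 0.196250   0.247000   0.166250   0.520125]
det(I−A) = Σ_j (I−A)_1j·C_1j = (0.95)(0.319625) + (0.00)(0.211875) + (0.00)(0.098500) + (0.00)(0.196250) = 0.30364375
(I − A)⁻¹ = adj(I−A) / det(I−A) ≈
  [   1.0526     0.0000     0.0000     0.0000]
  [   0.6978     1.6425     0.3363     0.7665]
  [   0.3244     0.5866     1.5487     0.2738]
  [   0.6463     0.8135     0.5475     1.7129]
First solve x = (I − A)⁻¹ d = adj(I−A)·d / det(I−A); in particular x_3 = (0.098500·260 + 0.178125·520 + 0.470250·540 + 0.083125·340) / 0.30364375 = 400.4325 / 0.30364375 ≈ 1318.758.
Intermediate flow from 4 to 3: z_43 = a_43 · x_3 = 0.20 × 400.4325 / 0.30364375 = 80.0865 / 0.30364375 ≈ 263.8.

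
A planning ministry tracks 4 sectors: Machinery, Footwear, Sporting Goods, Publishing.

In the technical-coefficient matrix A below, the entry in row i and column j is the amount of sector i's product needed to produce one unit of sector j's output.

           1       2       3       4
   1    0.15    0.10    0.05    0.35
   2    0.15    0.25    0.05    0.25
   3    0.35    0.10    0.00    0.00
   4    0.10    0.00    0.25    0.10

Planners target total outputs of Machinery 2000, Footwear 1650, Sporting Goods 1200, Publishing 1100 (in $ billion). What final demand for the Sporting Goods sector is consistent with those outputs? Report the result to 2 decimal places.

I − A =
  [   0.85    -0.10    -0.05    -0.35]
  [  -0.15     0.75    -0.05    -0.25]
  [  -0.35    -0.10     1.00     0.00]
  [  -0.10     0.00    -0.25     0.90]
d = (I − A) x:
  d_1 = (+0.85)·2000 + (-0.10)·1650 + (-0.05)·1200 + (-0.35)·1100 = 1090.00
  d_2 = (-0.15)·2000 + (+0.75)·1650 + (-0.05)·1200 + (-0.25)·1100 = 602.50
  d_3 = (-0.35)·2000 + (-0.10)·1650 + (+1.00)·1200 + (+0.00)·1100 = 335.00
  d_4 = (-0.10)·2000 + (+0.00)·1650 + (-0.25)·1200 + (+0.90)·1100 = 490.00

d_3 = 335.00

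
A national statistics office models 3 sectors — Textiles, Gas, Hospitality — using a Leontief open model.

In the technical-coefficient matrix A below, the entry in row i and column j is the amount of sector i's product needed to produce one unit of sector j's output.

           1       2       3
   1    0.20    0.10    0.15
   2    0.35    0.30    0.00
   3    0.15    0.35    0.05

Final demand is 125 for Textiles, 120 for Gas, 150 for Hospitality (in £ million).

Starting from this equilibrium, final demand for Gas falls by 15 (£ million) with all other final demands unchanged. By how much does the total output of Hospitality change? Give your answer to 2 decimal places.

Δx_3 = -9.52

I − A =
  [   0.80    -0.10    -0.15]
  [  -0.35     0.70     0.00]
  [  -0.15    -0.35     0.95]
Cofactors of I−A, C_ij = (−1)^(i+j)·(minor ij) (rows/columns in the sector order above):
  C_11 = (0.70)(0.95) − (0.00)(-0.35) = 0.6650
  C_12 = −[(-0.35)(0.95) − (0.00)(-0.15)] = 0.3325
  C_13 = (-0.35)(-0.35) − (0.70)(-0.15) = 0.2275
  C_21 = −[(-0.10)(0.95) − (-0.15)(-0.35)] = 0.1475
  C_22 = (0.80)(0.95) − (-0.15)(-0.15) = 0.7375
  C_23 = −[(0.80)(-0.35) − (-0.10)(-0.15)] = 0.2950
  C_31 = (-0.10)(0.00) − (-0.15)(0.70) = 0.1050
  C_32 = −[(0.80)(0.00) − (-0.15)(-0.35)] = 0.0525
  C_33 = (0.80)(0.70) − (-0.10)(-0.35) = 0.5250
det(I−A) = Σ_j (I−A)_1j·C_1j = (0.80)(0.6650) + (-0.10)(0.3325) + (-0.15)(0.2275) = 0.464625
adj(I−A) = Cᵀ =
  [ 0.6650   0.1475   0.1050]
  [ 0.3325   0.7375   0.0525]
  [ 0.2275   0.2950   0.5250]
(I − A)⁻¹ = adj(I−A) / det(I−A) ≈
  [   1.4313     0.3175     0.2260]
  [   0.7156     1.5873     0.1130]
  [   0.4896     0.6349     1.1299]
Δx = (I − A)⁻¹ Δd with Δd having -15 in the Gas component and 0 elsewhere.
So Δx_3 = L_32 · (-15), where L_32 = adj(I−A)_32 / det(I−A) = 0.2950 / 0.464625.
Δx_3 = 0.2950 × (-15) / 0.464625 = -4.425 / 0.464625 ≈ -9.52.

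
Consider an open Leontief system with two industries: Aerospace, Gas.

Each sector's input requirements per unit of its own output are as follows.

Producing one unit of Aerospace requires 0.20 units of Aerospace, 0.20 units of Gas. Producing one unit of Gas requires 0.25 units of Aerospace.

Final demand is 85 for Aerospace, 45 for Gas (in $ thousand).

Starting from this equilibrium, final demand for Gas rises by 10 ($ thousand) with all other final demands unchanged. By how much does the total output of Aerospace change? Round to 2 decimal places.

I − A =
  [   0.80    -0.25]
  [  -0.20     1.00]
det(I−A) = (0.80)(1.00) − (-0.25)(-0.20) = 0.7500
adj(I−A) = [[1.00, 0.25], [0.20, 0.80]]
(I − A)⁻¹ = adj(I−A) / det(I−A) ≈
  [   1.3333     0.3333]
  [   0.2667     1.0667]
Δx = (I − A)⁻¹ Δd with Δd having +10 in the Gas component and 0 elsewhere.
So Δx_A = L_AG · (+10), where L_AG = adj(I−A)_AG / det(I−A) = 0.25 / 0.7500.
Δx_A = 0.25 × (+10) / 0.7500 = 2.50 / 0.7500 ≈ 3.33.

Δx_A = 3.33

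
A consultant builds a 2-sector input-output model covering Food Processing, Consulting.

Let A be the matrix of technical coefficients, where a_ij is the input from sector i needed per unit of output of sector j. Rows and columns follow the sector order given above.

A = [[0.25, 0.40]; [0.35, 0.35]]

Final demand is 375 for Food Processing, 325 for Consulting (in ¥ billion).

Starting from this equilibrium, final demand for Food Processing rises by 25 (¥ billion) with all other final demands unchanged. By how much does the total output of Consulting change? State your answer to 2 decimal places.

Δx_2 = 25.18

I − A =
  [   0.75    -0.40]
  [  -0.35     0.65]
det(I−A) = (0.75)(0.65) − (-0.40)(-0.35) = 0.3475
adj(I−A) = [[0.65, 0.40], [0.35, 0.75]]
(I − A)⁻¹ = adj(I−A) / det(I−A) ≈
  [   1.8705     1.1511]
  [   1.0072     2.1583]
Δx = (I − A)⁻¹ Δd with Δd having +25 in the Food Processing component and 0 elsewhere.
So Δx_2 = L_21 · (+25), where L_21 = adj(I−A)_21 / det(I−A) = 0.35 / 0.3475.
Δx_2 = 0.35 × (+25) / 0.3475 = 8.75 / 0.3475 ≈ 25.18.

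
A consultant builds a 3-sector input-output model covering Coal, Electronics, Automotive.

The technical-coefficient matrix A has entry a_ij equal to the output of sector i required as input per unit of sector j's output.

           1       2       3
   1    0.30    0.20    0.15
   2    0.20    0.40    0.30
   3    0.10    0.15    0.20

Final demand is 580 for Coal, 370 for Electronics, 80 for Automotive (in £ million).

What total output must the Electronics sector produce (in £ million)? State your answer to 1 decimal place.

x_2 = 1308.5

I − A =
  [   0.70    -0.20    -0.15]
  [  -0.20     0.60    -0.30]
  [  -0.10    -0.15     0.80]
Cofactors of I−A, C_ij = (−1)^(i+j)·(minor ij) (rows/columns in the sector order above):
  C_11 = (0.60)(0.80) − (-0.30)(-0.15) = 0.4350
  C_12 = −[(-0.20)(0.80) − (-0.30)(-0.10)] = 0.1900
  C_13 = (-0.20)(-0.15) − (0.60)(-0.10) = 0.0900
  C_21 = −[(-0.20)(0.80) − (-0.15)(-0.15)] = 0.1825
  C_22 = (0.70)(0.80) − (-0.15)(-0.10) = 0.5450
  C_23 = −[(0.70)(-0.15) − (-0.20)(-0.10)] = 0.1250
  C_31 = (-0.20)(-0.30) − (-0.15)(0.60) = 0.1500
  C_32 = −[(0.70)(-0.30) − (-0.15)(-0.20)] = 0.2400
  C_33 = (0.70)(0.60) − (-0.20)(-0.20) = 0.3800
det(I−A) = Σ_j (I−A)_1j·C_1j = (0.70)(0.4350) + (-0.20)(0.1900) + (-0.15)(0.0900) = 0.2530
adj(I−A) = Cᵀ =
  [ 0.4350   0.1825   0.1500]
  [ 0.1900   0.5450   0.2400]
  [ 0.0900   0.1250   0.3800]
(I − A)⁻¹ = adj(I−A) / det(I−A) ≈
  [   1.7194     0.7213     0.5929]
  [   0.7510     2.1542     0.9486]
  [   0.3557     0.4941     1.5020]
x = (I − A)⁻¹ d = adj(I−A)·d / det(I−A), with det(I−A) = 0.2530:
  x_1 = (0.4350·580 + 0.1825·370 + 0.1500·80) / 0.2530 = 331.825 / 0.2530 ≈ 1311.6
  x_2 = (0.1900·580 + 0.5450·370 + 0.2400·80) / 0.2530 = 331.05 / 0.2530 ≈ 1308.5
  x_3 = (0.0900·580 + 0.1250·370 + 0.3800·80) / 0.2530 = 128.85 / 0.2530 ≈ 509.3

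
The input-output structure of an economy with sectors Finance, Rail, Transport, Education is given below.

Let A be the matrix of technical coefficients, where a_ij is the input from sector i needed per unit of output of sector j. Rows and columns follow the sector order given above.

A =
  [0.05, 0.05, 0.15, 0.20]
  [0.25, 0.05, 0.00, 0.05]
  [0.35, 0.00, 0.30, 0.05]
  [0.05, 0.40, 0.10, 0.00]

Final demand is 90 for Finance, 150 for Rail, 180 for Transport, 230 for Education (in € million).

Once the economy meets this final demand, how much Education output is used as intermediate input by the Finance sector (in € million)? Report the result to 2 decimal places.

z_41 = 12.64

I − A =
  [   0.95    -0.05    -0.15    -0.20]
  [  -0.25     0.95     0.00    -0.05]
  [  -0.35     0.00     0.70    -0.05]
  [  -0.05    -0.40    -0.10     1.00]
Compute the cofactors C_ij = (−1)^(i+j)·(3×3 minor ij) of I−A; the adjugate is their transpose:
adj(I−A) = Cᵀ =
  [ 0.646250   0.093750   0.158750   0.141875]
  [ 0.177250   0.593375   0.047625   0.067500]
  [ 0.332875   0.064625   0.841375   0.111875]
  [ 0.136500   0.248500   0.111125   0.573125]
det(I−A) = Σ_j (I−A)_1j·C_1j = (0.95)(0.646250) + (-0.05)(0.177250) + (-0.15)(0.332875) + (-0.20)(0.136500) = 0.52784375
(I − A)⁻¹ = adj(I−A) / det(I−A) ≈
  [   1.2243     0.1776     0.3008     0.2688]
  [   0.3358     1.1241     0.0902     0.1279]
  [   0.6306     0.1224     1.5940     0.2119]
  [   0.2586     0.4708     0.2105     1.0858]
First solve x = (I − A)⁻¹ d = adj(I−A)·d / det(I−A); in particular x_1 = (0.646250·90 + 0.093750·150 + 0.158750·180 + 0.141875·230) / 0.52784375 = 133.43125 / 0.52784375 ≈ 252.7855.
Intermediate flow from 4 to 1: z_41 = a_41 · x_1 = 0.05 × 133.43125 / 0.52784375 = 6.6715625 / 0.52784375 ≈ 12.64.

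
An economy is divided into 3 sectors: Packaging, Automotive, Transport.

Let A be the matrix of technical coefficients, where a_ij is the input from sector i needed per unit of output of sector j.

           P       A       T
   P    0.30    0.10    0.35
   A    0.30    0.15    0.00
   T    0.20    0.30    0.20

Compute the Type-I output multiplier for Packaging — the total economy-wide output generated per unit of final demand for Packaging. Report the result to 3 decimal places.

m_P = 3.269

I − A =
  [   0.70    -0.10    -0.35]
  [  -0.30     0.85     0.00]
  [  -0.20    -0.30     0.80]
Cofactors of I−A, C_ij = (−1)^(i+j)·(minor ij) (rows/columns in the sector order above):
  C_11 = (0.85)(0.80) − (0.00)(-0.30) = 0.6800
  C_12 = −[(-0.30)(0.80) − (0.00)(-0.20)] = 0.2400
  C_13 = (-0.30)(-0.30) − (0.85)(-0.20) = 0.2600
  C_21 = −[(-0.10)(0.80) − (-0.35)(-0.30)] = 0.1850
  C_22 = (0.70)(0.80) − (-0.35)(-0.20) = 0.4900
  C_23 = −[(0.70)(-0.30) − (-0.10)(-0.20)] = 0.2300
  C_31 = (-0.10)(0.00) − (-0.35)(0.85) = 0.2975
  C_32 = −[(0.70)(0.00) − (-0.35)(-0.30)] = 0.1050
  C_33 = (0.70)(0.85) − (-0.10)(-0.30) = 0.5650
det(I−A) = Σ_j (I−A)_1j·C_1j = (0.70)(0.6800) + (-0.10)(0.2400) + (-0.35)(0.2600) = 0.3610
adj(I−A) = Cᵀ =
  [ 0.6800   0.1850   0.2975]
  [ 0.2400   0.4900   0.1050]
  [ 0.2600   0.2300   0.5650]
(I − A)⁻¹ = adj(I−A) / det(I−A) ≈
  [   1.8837     0.5125     0.8241]
  [   0.6648     1.3573     0.2909]
  [   0.7202     0.6371     1.5651]
The output multiplier for sector j is the column-j sum of the Leontief inverse (I − A)⁻¹ = adj(I−A) / det(I−A).
Column P of adj(I−A): (0.6800, 0.2400, 0.2600); det(I−A) = 0.3610.
m_P = (0.6800 + 0.2400 + 0.2600) / 0.3610 = 1.18 / 0.3610 ≈ 3.269.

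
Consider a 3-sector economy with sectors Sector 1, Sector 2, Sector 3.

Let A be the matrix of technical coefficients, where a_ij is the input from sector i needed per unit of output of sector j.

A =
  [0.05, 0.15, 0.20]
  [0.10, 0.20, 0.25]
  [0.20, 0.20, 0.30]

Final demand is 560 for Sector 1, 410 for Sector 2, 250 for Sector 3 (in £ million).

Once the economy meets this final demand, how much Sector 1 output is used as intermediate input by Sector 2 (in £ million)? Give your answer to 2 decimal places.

z_12 = 135.13

I − A =
  [   0.95    -0.15    -0.20]
  [  -0.10     0.80    -0.25]
  [  -0.20    -0.20     0.70]
Cofactors of I−A, C_ij = (−1)^(i+j)·(minor ij) (rows/columns in the sector order above):
  C_11 = (0.80)(0.70) − (-0.25)(-0.20) = 0.5100
  C_12 = −[(-0.10)(0.70) − (-0.25)(-0.20)] = 0.1200
  C_13 = (-0.10)(-0.20) − (0.80)(-0.20) = 0.1800
  C_21 = −[(-0.15)(0.70) − (-0.20)(-0.20)] = 0.1450
  C_22 = (0.95)(0.70) − (-0.20)(-0.20) = 0.6250
  C_23 = −[(0.95)(-0.20) − (-0.15)(-0.20)] = 0.2200
  C_31 = (-0.15)(-0.25) − (-0.20)(0.80) = 0.1975
  C_32 = −[(0.95)(-0.25) − (-0.20)(-0.10)] = 0.2575
  C_33 = (0.95)(0.80) − (-0.15)(-0.10) = 0.7450
det(I−A) = Σ_j (I−A)_1j·C_1j = (0.95)(0.5100) + (-0.15)(0.1200) + (-0.20)(0.1800) = 0.4305
adj(I−A) = Cᵀ =
  [ 0.5100   0.1450   0.1975]
  [ 0.1200   0.6250   0.2575]
  [ 0.1800   0.2200   0.7450]
(I − A)⁻¹ = adj(I−A) / det(I−A) ≈
  [   1.1847     0.3368     0.4588]
  [   0.2787     1.4518     0.5981]
  [   0.4181     0.5110     1.7305]
First solve x = (I − A)⁻¹ d = adj(I−A)·d / det(I−A); in particular x_2 = (0.1200·560 + 0.6250·410 + 0.2575·250) / 0.4305 = 387.825 / 0.4305 ≈ 900.8711.
Intermediate flow from 1 to 2: z_12 = a_12 · x_2 = 0.15 × 387.825 / 0.4305 = 58.17375 / 0.4305 ≈ 135.13.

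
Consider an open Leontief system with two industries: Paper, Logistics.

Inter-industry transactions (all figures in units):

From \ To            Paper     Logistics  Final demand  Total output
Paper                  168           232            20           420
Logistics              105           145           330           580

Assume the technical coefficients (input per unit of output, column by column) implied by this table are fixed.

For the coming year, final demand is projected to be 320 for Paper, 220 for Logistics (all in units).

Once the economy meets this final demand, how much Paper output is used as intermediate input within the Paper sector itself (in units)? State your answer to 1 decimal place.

Technical coefficients a_ij = z_ij / X_j:
  a_11 = 168/420 = 0.40, a_21 = 105/420 = 0.25
  a_12 = 232/580 = 0.40, a_22 = 145/580 = 0.25
I − A =
  [   0.60    -0.40]
  [  -0.25     0.75]
det(I−A) = (0.60)(0.75) − (-0.40)(-0.25) = 0.3500
adj(I−A) = [[0.75, 0.40], [0.25, 0.60]]
(I − A)⁻¹ = adj(I−A) / det(I−A) ≈
  [   2.1429     1.1429]
  [   0.7143     1.7143]
First solve x = (I − A)⁻¹ d = adj(I−A)·d / det(I−A); in particular x_1 = (0.75·320 + 0.40·220) / 0.3500 = 328.00 / 0.3500 ≈ 937.143.
Intermediate flow from 1 to 1: z_11 = a_11 · x_1 = 0.40 × 328.00 / 0.3500 = 131.20 / 0.3500 ≈ 374.9.

z_11 = 374.9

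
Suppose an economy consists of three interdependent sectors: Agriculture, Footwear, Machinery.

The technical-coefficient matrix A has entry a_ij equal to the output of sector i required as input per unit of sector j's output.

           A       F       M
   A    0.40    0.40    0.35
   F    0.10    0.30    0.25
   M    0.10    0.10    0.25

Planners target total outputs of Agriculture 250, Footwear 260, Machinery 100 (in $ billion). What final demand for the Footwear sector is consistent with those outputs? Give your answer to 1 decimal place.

d_F = 132.0

I − A =
  [   0.60    -0.40    -0.35]
  [  -0.10     0.70    -0.25]
  [  -0.10    -0.10     0.75]
d = (I − A) x:
  d_A = (+0.60)·250 + (-0.40)·260 + (-0.35)·100 = 11.0
  d_F = (-0.10)·250 + (+0.70)·260 + (-0.25)·100 = 132.0
  d_M = (-0.10)·250 + (-0.10)·260 + (+0.75)·100 = 24.0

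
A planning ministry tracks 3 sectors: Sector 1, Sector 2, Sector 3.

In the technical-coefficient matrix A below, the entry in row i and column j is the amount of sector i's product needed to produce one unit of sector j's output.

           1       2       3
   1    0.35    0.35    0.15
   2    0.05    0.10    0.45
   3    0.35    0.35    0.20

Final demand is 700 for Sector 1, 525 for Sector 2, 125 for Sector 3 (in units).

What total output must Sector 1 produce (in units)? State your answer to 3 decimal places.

I − A =
  [   0.65    -0.35    -0.15]
  [  -0.05     0.90    -0.45]
  [  -0.35    -0.35     0.80]
Cofactors of I−A, C_ij = (−1)^(i+j)·(minor ij) (rows/columns in the sector order above):
  C_11 = (0.90)(0.80) − (-0.45)(-0.35) = 0.5625
  C_12 = −[(-0.05)(0.80) − (-0.45)(-0.35)] = 0.1975
  C_13 = (-0.05)(-0.35) − (0.90)(-0.35) = 0.3325
  C_21 = −[(-0.35)(0.80) − (-0.15)(-0.35)] = 0.3325
  C_22 = (0.65)(0.80) − (-0.15)(-0.35) = 0.4675
  C_23 = −[(0.65)(-0.35) − (-0.35)(-0.35)] = 0.3500
  C_31 = (-0.35)(-0.45) − (-0.15)(0.90) = 0.2925
  C_32 = −[(0.65)(-0.45) − (-0.15)(-0.05)] = 0.3000
  C_33 = (0.65)(0.90) − (-0.35)(-0.05) = 0.5675
det(I−A) = Σ_j (I−A)_1j·C_1j = (0.65)(0.5625) + (-0.35)(0.1975) + (-0.15)(0.3325) = 0.246625
adj(I−A) = Cᵀ =
  [ 0.5625   0.3325   0.2925]
  [ 0.1975   0.4675   0.3000]
  [ 0.3325   0.3500   0.5675]
(I − A)⁻¹ = adj(I−A) / det(I−A) ≈
  [   2.2808     1.3482     1.1860]
  [   0.8008     1.8956     1.2164]
  [   1.3482     1.4192     2.3011]
x = (I − A)⁻¹ d = adj(I−A)·d / det(I−A), with det(I−A) = 0.246625:
  x_1 = (0.5625·700 + 0.3325·525 + 0.2925·125) / 0.246625 = 604.875 / 0.246625 ≈ 2452.610
  x_2 = (0.1975·700 + 0.4675·525 + 0.3000·125) / 0.246625 = 421.1875 / 0.246625 ≈ 1707.805
  x_3 = (0.3325·700 + 0.3500·525 + 0.5675·125) / 0.246625 = 487.4375 / 0.246625 ≈ 1976.432

x_1 = 2452.610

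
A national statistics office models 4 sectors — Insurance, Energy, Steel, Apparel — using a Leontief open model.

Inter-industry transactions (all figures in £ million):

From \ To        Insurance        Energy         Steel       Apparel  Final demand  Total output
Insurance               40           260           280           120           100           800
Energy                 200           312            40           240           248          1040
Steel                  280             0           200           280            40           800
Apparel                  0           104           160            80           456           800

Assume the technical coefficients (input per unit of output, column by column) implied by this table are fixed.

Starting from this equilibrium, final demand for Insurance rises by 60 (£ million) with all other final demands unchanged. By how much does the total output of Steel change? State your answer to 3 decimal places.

Technical coefficients a_ij = z_ij / X_j:
  a_II = 40/800 = 0.05, a_EI = 200/800 = 0.25, a_SI = 280/800 = 0.35, a_AI = 0/800 = 0.00
  a_IE = 260/1040 = 0.25, a_EE = 312/1040 = 0.30, a_SE = 0/1040 = 0.00, a_AE = 104/1040 = 0.10
  a_IS = 280/800 = 0.35, a_ES = 40/800 = 0.05, a_SS = 200/800 = 0.25, a_AS = 160/800 = 0.20
  a_IA = 120/800 = 0.15, a_EA = 240/800 = 0.30, a_SA = 280/800 = 0.35, a_AA = 80/800 = 0.10
I − A =
  [   0.95    -0.25    -0.35    -0.15]
  [  -0.25     0.70    -0.05    -0.30]
  [  -0.35     0.00     0.75    -0.35]
  [   0.00    -0.10    -0.20     0.90]
Compute the cofactors C_ij = (−1)^(i+j)·(3×3 minor ij) of I−A; the adjugate is their transpose:
adj(I−A) = Cᵀ =
  [ 0.399250   0.174750   0.258000   0.225125]
  [ 0.188000   0.454000   0.186000   0.255000]
  [ 0.218750   0.117250   0.510000   0.273875]
  [ 0.069500   0.076500   0.134000   0.361750]
det(I−A) = Σ_j (I−A)_1j·C_1j = (0.95)(0.399250) + (-0.25)(0.188000) + (-0.35)(0.218750) + (-0.15)(0.069500) = 0.2453
(I − A)⁻¹ = adj(I−A) / det(I−A) ≈
  [   1.6276     0.7124     1.0518     0.9178]
  [   0.7664     1.8508     0.7583     1.0395]
  [   0.8918     0.4780     2.0791     1.1165]
  [   0.2833     0.3119     0.5463     1.4747]
Δx = (I − A)⁻¹ Δd with Δd having +60 in the Insurance component and 0 elsewhere.
So Δx_S = L_SI · (+60), where L_SI = adj(I−A)_SI / det(I−A) = 0.218750 / 0.2453.
Δx_S = 0.218750 × (+60) / 0.2453 = 13.125 / 0.2453 ≈ 53.506.

Δx_S = 53.506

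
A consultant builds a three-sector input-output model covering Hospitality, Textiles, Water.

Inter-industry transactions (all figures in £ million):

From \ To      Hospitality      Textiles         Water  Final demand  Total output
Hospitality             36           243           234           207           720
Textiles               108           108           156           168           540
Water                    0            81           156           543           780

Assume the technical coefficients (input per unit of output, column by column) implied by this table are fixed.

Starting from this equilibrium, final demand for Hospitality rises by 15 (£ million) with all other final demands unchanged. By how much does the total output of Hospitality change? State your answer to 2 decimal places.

Technical coefficients a_ij = z_ij / X_j:
  a_11 = 36/720 = 0.05, a_21 = 108/720 = 0.15, a_31 = 0/720 = 0.00
  a_12 = 243/540 = 0.45, a_22 = 108/540 = 0.20, a_32 = 81/540 = 0.15
  a_13 = 234/780 = 0.30, a_23 = 156/780 = 0.20, a_33 = 156/780 = 0.20
I − A =
  [   0.95    -0.45    -0.30]
  [  -0.15     0.80    -0.20]
  [   0.00    -0.15     0.80]
Cofactors of I−A, C_ij = (−1)^(i+j)·(minor ij) (rows/columns in the sector order above):
  C_11 = (0.80)(0.80) − (-0.20)(-0.15) = 0.6100
  C_12 = −[(-0.15)(0.80) − (-0.20)(0.00)] = 0.1200
  C_13 = (-0.15)(-0.15) − (0.80)(0.00) = 0.0225
  C_21 = −[(-0.45)(0.80) − (-0.30)(-0.15)] = 0.4050
  C_22 = (0.95)(0.80) − (-0.30)(0.00) = 0.7600
  C_23 = −[(0.95)(-0.15) − (-0.45)(0.00)] = 0.1425
  C_31 = (-0.45)(-0.20) − (-0.30)(0.80) = 0.3300
  C_32 = −[(0.95)(-0.20) − (-0.30)(-0.15)] = 0.2350
  C_33 = (0.95)(0.80) − (-0.45)(-0.15) = 0.6925
det(I−A) = Σ_j (I−A)_1j·C_1j = (0.95)(0.6100) + (-0.45)(0.1200) + (-0.30)(0.0225) = 0.51875
adj(I−A) = Cᵀ =
  [ 0.6100   0.4050   0.3300]
  [ 0.1200   0.7600   0.2350]
  [ 0.0225   0.1425   0.6925]
(I − A)⁻¹ = adj(I−A) / det(I−A) ≈
  [   1.1759     0.7807     0.6361]
  [   0.2313     1.4651     0.4530]
  [   0.0434     0.2747     1.3349]
Δx = (I − A)⁻¹ Δd with Δd having +15 in the Hospitality component and 0 elsewhere.
So Δx_1 = L_11 · (+15), where L_11 = adj(I−A)_11 / det(I−A) = 0.6100 / 0.51875.
Δx_1 = 0.6100 × (+15) / 0.51875 = 9.15 / 0.51875 ≈ 17.64.

Δx_1 = 17.64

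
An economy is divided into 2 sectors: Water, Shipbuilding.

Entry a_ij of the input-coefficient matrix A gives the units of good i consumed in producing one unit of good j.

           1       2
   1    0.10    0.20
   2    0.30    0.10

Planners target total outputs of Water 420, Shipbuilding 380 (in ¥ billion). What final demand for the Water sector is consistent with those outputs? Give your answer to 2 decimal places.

I − A =
  [   0.90    -0.20]
  [  -0.30     0.90]
d = (I − A) x:
  d_1 = (+0.90)·420 + (-0.20)·380 = 302.00
  d_2 = (-0.30)·420 + (+0.90)·380 = 216.00

d_1 = 302.00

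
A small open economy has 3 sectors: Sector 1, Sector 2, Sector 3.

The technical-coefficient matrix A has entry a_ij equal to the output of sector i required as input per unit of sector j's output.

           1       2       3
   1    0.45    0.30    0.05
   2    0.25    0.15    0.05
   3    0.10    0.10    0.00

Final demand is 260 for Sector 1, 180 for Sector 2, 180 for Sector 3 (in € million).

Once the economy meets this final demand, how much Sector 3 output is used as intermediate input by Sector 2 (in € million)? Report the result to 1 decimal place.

z_32 = 44.8

I − A =
  [   0.55    -0.30    -0.05]
  [  -0.25     0.85    -0.05]
  [  -0.10    -0.10     1.00]
Cofactors of I−A, C_ij = (−1)^(i+j)·(minor ij) (rows/columns in the sector order above):
  C_11 = (0.85)(1.00) − (-0.05)(-0.10) = 0.8450
  C_12 = −[(-0.25)(1.00) − (-0.05)(-0.10)] = 0.2550
  C_13 = (-0.25)(-0.10) − (0.85)(-0.10) = 0.1100
  C_21 = −[(-0.30)(1.00) − (-0.05)(-0.10)] = 0.3050
  C_22 = (0.55)(1.00) − (-0.05)(-0.10) = 0.5450
  C_23 = −[(0.55)(-0.10) − (-0.30)(-0.10)] = 0.0850
  C_31 = (-0.30)(-0.05) − (-0.05)(0.85) = 0.0575
  C_32 = −[(0.55)(-0.05) − (-0.05)(-0.25)] = 0.0400
  C_33 = (0.55)(0.85) − (-0.30)(-0.25) = 0.3925
det(I−A) = Σ_j (I−A)_1j·C_1j = (0.55)(0.8450) + (-0.30)(0.2550) + (-0.05)(0.1100) = 0.38275
adj(I−A) = Cᵀ =
  [ 0.8450   0.3050   0.0575]
  [ 0.2550   0.5450   0.0400]
  [ 0.1100   0.0850   0.3925]
(I − A)⁻¹ = adj(I−A) / det(I−A) ≈
  [   2.2077     0.7969     0.1502]
  [   0.6662     1.4239     0.1045]
  [   0.2874     0.2221     1.0255]
First solve x = (I − A)⁻¹ d = adj(I−A)·d / det(I−A); in particular x_2 = (0.2550·260 + 0.5450·180 + 0.0400·180) / 0.38275 = 171.60 / 0.38275 ≈ 448.334.
Intermediate flow from 3 to 2: z_32 = a_32 · x_2 = 0.10 × 171.60 / 0.38275 = 17.16 / 0.38275 ≈ 44.8.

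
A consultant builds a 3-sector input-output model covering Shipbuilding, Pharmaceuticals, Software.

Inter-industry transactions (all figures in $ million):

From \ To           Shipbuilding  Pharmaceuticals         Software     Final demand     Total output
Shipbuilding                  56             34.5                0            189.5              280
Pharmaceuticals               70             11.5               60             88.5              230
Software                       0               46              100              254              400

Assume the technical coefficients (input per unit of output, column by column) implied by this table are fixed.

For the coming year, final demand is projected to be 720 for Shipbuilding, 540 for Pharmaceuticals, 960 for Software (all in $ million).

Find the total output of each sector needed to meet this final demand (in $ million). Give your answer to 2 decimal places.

Technical coefficients a_ij = z_ij / X_j:
  a_11 = 56/280 = 0.20, a_21 = 70/280 = 0.25, a_31 = 0/280 = 0.00
  a_12 = 34.5/230 = 0.15, a_22 = 11.5/230 = 0.05, a_32 = 46/230 = 0.20
  a_13 = 0/400 = 0.00, a_23 = 60/400 = 0.15, a_33 = 100/400 = 0.25
I − A =
  [   0.80    -0.15     0.00]
  [  -0.25     0.95    -0.15]
  [   0.00    -0.20     0.75]
Cofactors of I−A, C_ij = (−1)^(i+j)·(minor ij) (rows/columns in the sector order above):
  C_11 = (0.95)(0.75) − (-0.15)(-0.20) = 0.6825
  C_12 = −[(-0.25)(0.75) − (-0.15)(0.00)] = 0.1875
  C_13 = (-0.25)(-0.20) − (0.95)(0.00) = 0.0500
  C_21 = −[(-0.15)(0.75) − (0.00)(-0.20)] = 0.1125
  C_22 = (0.80)(0.75) − (0.00)(0.00) = 0.6000
  C_23 = −[(0.80)(-0.20) − (-0.15)(0.00)] = 0.1600
  C_31 = (-0.15)(-0.15) − (0.00)(0.95) = 0.0225
  C_32 = −[(0.80)(-0.15) − (0.00)(-0.25)] = 0.1200
  C_33 = (0.80)(0.95) − (-0.15)(-0.25) = 0.7225
det(I−A) = Σ_j (I−A)_1j·C_1j = (0.80)(0.6825) + (-0.15)(0.1875) + (0.00)(0.0500) = 0.517875
adj(I−A) = Cᵀ =
  [ 0.6825   0.1125   0.0225]
  [ 0.1875   0.6000   0.1200]
  [ 0.0500   0.1600   0.7225]
(I − A)⁻¹ = adj(I−A) / det(I−A) ≈
  [   1.3179     0.2172     0.0434]
  [   0.3621     1.1586     0.2317]
  [   0.0965     0.3090     1.3951]
x = (I − A)⁻¹ d = adj(I−A)·d / det(I−A), with det(I−A) = 0.517875:
  x_1 = (0.6825·720 + 0.1125·540 + 0.0225·960) / 0.517875 = 573.75 / 0.517875 ≈ 1107.89
  x_2 = (0.1875·720 + 0.6000·540 + 0.1200·960) / 0.517875 = 574.20 / 0.517875 ≈ 1108.76
  x_3 = (0.0500·720 + 0.1600·540 + 0.7225·960) / 0.517875 = 816.00 / 0.517875 ≈ 1575.67

x_1 = 1107.89, x_2 = 1108.76, x_3 = 1575.67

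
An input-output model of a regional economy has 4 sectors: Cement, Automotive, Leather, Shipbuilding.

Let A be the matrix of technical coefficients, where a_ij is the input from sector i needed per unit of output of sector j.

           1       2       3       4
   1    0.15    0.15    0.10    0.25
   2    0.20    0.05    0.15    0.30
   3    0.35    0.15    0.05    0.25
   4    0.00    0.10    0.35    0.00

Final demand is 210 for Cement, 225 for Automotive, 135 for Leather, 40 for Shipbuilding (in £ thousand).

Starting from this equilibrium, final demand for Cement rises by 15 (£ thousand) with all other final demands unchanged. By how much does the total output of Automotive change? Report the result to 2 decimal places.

Δx_2 = 7.50

I − A =
  [   0.85    -0.15    -0.10    -0.25]
  [  -0.20     0.95    -0.15    -0.30]
  [  -0.35    -0.15     0.95    -0.25]
  [   0.00    -0.10    -0.35     1.00]
Compute the cofactors C_ij = (−1)^(i+j)·(3×3 minor ij) of I−A; the adjugate is their transpose:
adj(I−A) = Cᵀ =
  [ 0.748875   0.183750   0.217125   0.296625]
  [ 0.261750   0.667500   0.254250   0.329250]
  [ 0.357000   0.210000   0.747000   0.339000]
  [ 0.151125   0.140250   0.286875   0.675375]
det(I−A) = Σ_j (I−A)_1j·C_1j = (0.85)(0.748875) + (-0.15)(0.261750) + (-0.10)(0.357000) + (-0.25)(0.151125) = 0.5238
(I − A)⁻¹ = adj(I−A) / det(I−A) ≈
  [   1.4297     0.3508     0.4145     0.5663]
  [   0.4997     1.2743     0.4854     0.6286]
  [   0.6816     0.4009     1.4261     0.6472]
  [   0.2885     0.2678     0.5477     1.2894]
Δx = (I − A)⁻¹ Δd with Δd having +15 in the Cement component and 0 elsewhere.
So Δx_2 = L_21 · (+15), where L_21 = adj(I−A)_21 / det(I−A) = 0.261750 / 0.5238.
Δx_2 = 0.261750 × (+15) / 0.5238 = 3.92625 / 0.5238 ≈ 7.50.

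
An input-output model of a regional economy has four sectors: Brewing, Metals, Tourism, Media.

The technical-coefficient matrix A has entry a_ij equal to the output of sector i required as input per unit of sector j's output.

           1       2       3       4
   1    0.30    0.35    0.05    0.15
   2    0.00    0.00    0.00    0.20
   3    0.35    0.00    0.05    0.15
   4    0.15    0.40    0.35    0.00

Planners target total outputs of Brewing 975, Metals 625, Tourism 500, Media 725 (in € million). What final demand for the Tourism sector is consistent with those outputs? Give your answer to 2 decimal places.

d_3 = 25.00

I − A =
  [   0.70    -0.35    -0.05    -0.15]
  [   0.00     1.00     0.00    -0.20]
  [  -0.35     0.00     0.95    -0.15]
  [  -0.15    -0.40    -0.35     1.00]
d = (I − A) x:
  d_1 = (+0.70)·975 + (-0.35)·625 + (-0.05)·500 + (-0.15)·725 = 330.00
  d_2 = (+0.00)·975 + (+1.00)·625 + (+0.00)·500 + (-0.20)·725 = 480.00
  d_3 = (-0.35)·975 + (+0.00)·625 + (+0.95)·500 + (-0.15)·725 = 25.00
  d_4 = (-0.15)·975 + (-0.40)·625 + (-0.35)·500 + (+1.00)·725 = 153.75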